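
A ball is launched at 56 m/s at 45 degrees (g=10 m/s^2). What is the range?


Given: v0 = 56 m/s, theta = 45 deg, g = 10 m/s^2
sin(2*45) = sin(90) = 1
Using R = v0^2 * sin(2*theta) / g
R = 56^2 * 1 / 10
R = 3136 / 10
R = 1568/5 m

1568/5 m


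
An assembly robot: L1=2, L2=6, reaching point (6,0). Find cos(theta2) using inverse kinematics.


Given: L1 = 2, L2 = 6, target (x, y) = (6, 0)
Using cos(theta2) = (x^2 + y^2 - L1^2 - L2^2) / (2*L1*L2)
x^2 + y^2 = 6^2 + 0 = 36
L1^2 + L2^2 = 4 + 36 = 40
Numerator = 36 - 40 = -4
Denominator = 2*2*6 = 24
cos(theta2) = -4/24 = -1/6

-1/6


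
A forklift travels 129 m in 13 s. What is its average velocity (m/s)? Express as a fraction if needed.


Given: distance d = 129 m, time t = 13 s
Using v = d / t
v = 129 / 13
v = 129/13 m/s

129/13 m/s


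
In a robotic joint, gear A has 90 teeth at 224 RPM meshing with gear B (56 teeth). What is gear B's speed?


Given: N1 = 90 teeth, w1 = 224 RPM, N2 = 56 teeth
Using N1*w1 = N2*w2
w2 = N1*w1 / N2
w2 = 90*224 / 56
w2 = 20160 / 56
w2 = 360 RPM

360 RPM


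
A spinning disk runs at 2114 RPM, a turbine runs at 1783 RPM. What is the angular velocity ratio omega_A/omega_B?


Given: RPM_A = 2114, RPM_B = 1783
omega = 2*pi*RPM/60, so omega_A/omega_B = RPM_A / RPM_B
omega_A/omega_B = 2114 / 1783
omega_A/omega_B = 2114/1783

2114/1783


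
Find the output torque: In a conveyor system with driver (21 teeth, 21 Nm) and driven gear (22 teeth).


Given: N1 = 21, N2 = 22, T1 = 21 Nm
Using T2/T1 = N2/N1
T2 = T1 * N2 / N1
T2 = 21 * 22 / 21
T2 = 462 / 21
T2 = 22 Nm

22 Nm


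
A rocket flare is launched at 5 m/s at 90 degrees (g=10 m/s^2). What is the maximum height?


Given: v0 = 5 m/s, theta = 90 deg, g = 10 m/s^2
sin^2(90) = 1
Using H = v0^2 * sin^2(theta) / (2*g)
H = 5^2 * 1 / (2*10)
H = 25 * 1 / 20
H = 25 / 20
H = 5/4 m

5/4 m


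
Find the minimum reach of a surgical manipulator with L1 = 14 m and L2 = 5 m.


Given: L1 = 14 m, L2 = 5 m
For a 2-link planar arm, min reach = |L1 - L2| (second link folded back)
Min reach = |14 - 5|
Min reach = 9 m

9 m


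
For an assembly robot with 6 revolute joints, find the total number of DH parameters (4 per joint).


Given: 6 joints, 4 DH parameters per joint (d, theta, a, alpha)
Total DH parameters = number_of_joints * 4
Total = 6 * 4
Total = 24

24


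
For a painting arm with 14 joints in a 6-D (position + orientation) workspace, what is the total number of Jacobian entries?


Given: task space dimension = 6, joints = 14
Jacobian is a 6 x 14 matrix
Total entries = rows * columns
Total = 6 * 14
Total = 84

84


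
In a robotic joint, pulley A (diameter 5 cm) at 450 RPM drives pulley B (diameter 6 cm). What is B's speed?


Given: D1 = 5 cm, w1 = 450 RPM, D2 = 6 cm
Using D1*w1 = D2*w2
w2 = D1*w1 / D2
w2 = 5*450 / 6
w2 = 2250 / 6
w2 = 375 RPM

375 RPM


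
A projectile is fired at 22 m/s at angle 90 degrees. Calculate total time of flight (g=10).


Given: v0 = 22 m/s, theta = 90 deg, g = 10 m/s^2
sin(90) = 1
Using T = 2*v0*sin(theta) / g
T = 2*22*1 / 10
T = 44 / 10
T = 22/5 s

22/5 s


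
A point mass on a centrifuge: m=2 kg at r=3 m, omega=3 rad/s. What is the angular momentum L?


Given: m = 2 kg, r = 3 m, omega = 3 rad/s
For a point mass: I = m*r^2
I = 2*3^2 = 2*9 = 18
L = I*omega = 18*3
L = 54 kg*m^2/s

54 kg*m^2/s


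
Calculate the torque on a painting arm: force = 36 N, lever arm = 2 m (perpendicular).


Given: F = 36 N, r = 2 m, angle = 90 deg (perpendicular)
Using tau = F * r * sin(90)
sin(90) = 1
tau = 36 * 2 * 1
tau = 72 Nm

72 Nm


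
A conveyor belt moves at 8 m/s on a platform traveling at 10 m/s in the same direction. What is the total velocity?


Given: object velocity = 8 m/s, platform velocity = 10 m/s (same direction)
Using classical velocity addition: v_total = v_object + v_platform
v_total = 8 + 10
v_total = 18 m/s

18 m/s


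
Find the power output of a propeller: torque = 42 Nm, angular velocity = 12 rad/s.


Given: tau = 42 Nm, omega = 12 rad/s
Using P = tau * omega
P = 42 * 12
P = 504 W

504 W


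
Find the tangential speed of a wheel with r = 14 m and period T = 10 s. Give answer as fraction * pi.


Given: radius r = 14 m, period T = 10 s
Using v = 2*pi*r / T
v = 2*pi*14 / 10
v = 28*pi / 10
v = 14/5*pi m/s

14/5*pi m/s


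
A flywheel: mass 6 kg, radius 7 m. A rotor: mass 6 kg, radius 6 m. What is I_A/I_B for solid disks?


Given: M1=6 kg, R1=7 m, M2=6 kg, R2=6 m
For a disk: I = (1/2)*M*R^2, so I_A/I_B = (M1*R1^2)/(M2*R2^2)
M1*R1^2 = 6*49 = 294
M2*R2^2 = 6*36 = 216
I_A/I_B = 294/216 = 49/36

49/36


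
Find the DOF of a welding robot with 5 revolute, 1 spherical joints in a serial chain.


Given: serial robot with 5 revolute, 1 spherical joints
DOF contribution per joint type: revolute=1, prismatic=1, spherical=3, fixed=0
DOF = 5*1 + 1*3
DOF = 8

8


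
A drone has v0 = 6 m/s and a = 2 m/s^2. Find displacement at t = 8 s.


Given: v0 = 6 m/s, a = 2 m/s^2, t = 8 s
Using s = v0*t + (1/2)*a*t^2
s = 6*8 + (1/2)*2*8^2
s = 48 + (1/2)*128
s = 48 + 64
s = 112

112 m


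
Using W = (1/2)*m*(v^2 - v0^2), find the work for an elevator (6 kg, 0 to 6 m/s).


Given: m = 6 kg, v0 = 0 m/s, v = 6 m/s
Using W = (1/2)*m*(v^2 - v0^2)
v^2 = 6^2 = 36
v0^2 = 0^2 = 0
v^2 - v0^2 = 36 - 0 = 36
W = (1/2)*6*36 = 108 J

108 J


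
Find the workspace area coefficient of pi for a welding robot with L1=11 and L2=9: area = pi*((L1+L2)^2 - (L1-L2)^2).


Given: L1 = 11, L2 = 9
(L1+L2)^2 = (20)^2 = 400
(L1-L2)^2 = (2)^2 = 4
Difference = 400 - 4 = 396
This equals 4*L1*L2 = 4*11*9 = 396
Workspace area = 396*pi

396


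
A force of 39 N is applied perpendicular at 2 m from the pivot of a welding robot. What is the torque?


Given: F = 39 N, r = 2 m, angle = 90 deg (perpendicular)
Using tau = F * r * sin(90)
sin(90) = 1
tau = 39 * 2 * 1
tau = 78 Nm

78 Nm


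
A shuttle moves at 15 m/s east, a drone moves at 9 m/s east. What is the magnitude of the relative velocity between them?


Given: v_A = 15 m/s east, v_B = 9 m/s east
Both move in the same direction; relative speed = |v_A - v_B|
|15 - 9| = |6|
= 6 m/s

6 m/s


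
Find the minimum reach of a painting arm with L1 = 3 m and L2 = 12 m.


Given: L1 = 3 m, L2 = 12 m
For a 2-link planar arm, min reach = |L1 - L2| (second link folded back)
Min reach = |3 - 12|
Min reach = 9 m

9 m


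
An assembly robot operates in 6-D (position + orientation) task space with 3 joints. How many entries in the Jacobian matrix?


Given: task space dimension = 6, joints = 3
Jacobian is a 6 x 3 matrix
Total entries = rows * columns
Total = 6 * 3
Total = 18

18


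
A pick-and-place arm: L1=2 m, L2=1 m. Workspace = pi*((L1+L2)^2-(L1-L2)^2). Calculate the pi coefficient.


Given: L1 = 2, L2 = 1
(L1+L2)^2 = (3)^2 = 9
(L1-L2)^2 = (1)^2 = 1
Difference = 9 - 1 = 8
This equals 4*L1*L2 = 4*2*1 = 8
Workspace area = 8*pi

8


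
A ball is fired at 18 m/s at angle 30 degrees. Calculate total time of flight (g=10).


Given: v0 = 18 m/s, theta = 30 deg, g = 10 m/s^2
sin(30) = 1/2
Using T = 2*v0*sin(theta) / g
T = 2*18*1/2 / 10
T = 18 / 10
T = 9/5 s

9/5 s


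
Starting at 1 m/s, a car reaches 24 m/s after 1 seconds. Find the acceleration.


Given: initial velocity v0 = 1 m/s, final velocity v = 24 m/s, time t = 1 s
Using a = (v - v0) / t
a = (24 - 1) / 1
a = 23 / 1
a = 23 m/s^2

23 m/s^2


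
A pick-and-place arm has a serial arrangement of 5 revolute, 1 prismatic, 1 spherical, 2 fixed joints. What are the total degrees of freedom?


Given: serial robot with 5 revolute, 1 prismatic, 1 spherical, 2 fixed joints
DOF contribution per joint type: revolute=1, prismatic=1, spherical=3, fixed=0
DOF = 5*1 + 1*1 + 1*3 + 2*0
DOF = 9

9


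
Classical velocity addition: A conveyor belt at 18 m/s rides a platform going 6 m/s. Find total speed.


Given: object velocity = 18 m/s, platform velocity = 6 m/s (same direction)
Using classical velocity addition: v_total = v_object + v_platform
v_total = 18 + 6
v_total = 24 m/s

24 m/s


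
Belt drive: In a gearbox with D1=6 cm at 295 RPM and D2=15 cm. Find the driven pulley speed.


Given: D1 = 6 cm, w1 = 295 RPM, D2 = 15 cm
Using D1*w1 = D2*w2
w2 = D1*w1 / D2
w2 = 6*295 / 15
w2 = 1770 / 15
w2 = 118 RPM

118 RPM


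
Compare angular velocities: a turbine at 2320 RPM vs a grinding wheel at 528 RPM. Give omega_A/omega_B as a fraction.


Given: RPM_A = 2320, RPM_B = 528
omega = 2*pi*RPM/60, so omega_A/omega_B = RPM_A / RPM_B
omega_A/omega_B = 2320 / 528
omega_A/omega_B = 145/33

145/33


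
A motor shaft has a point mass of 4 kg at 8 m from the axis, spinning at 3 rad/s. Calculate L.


Given: m = 4 kg, r = 8 m, omega = 3 rad/s
For a point mass: I = m*r^2
I = 4*8^2 = 4*64 = 256
L = I*omega = 256*3
L = 768 kg*m^2/s

768 kg*m^2/s


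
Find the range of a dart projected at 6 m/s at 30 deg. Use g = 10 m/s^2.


Given: v0 = 6 m/s, theta = 30 deg, g = 10 m/s^2
sin(2*30) = sin(60) = sqrt(3)/2
Using R = v0^2 * sin(2*theta) / g
R = 6^2 * (sqrt(3)/2) / 10
R = 36 * sqrt(3) / 20
R = 9/5*sqrt(3) m

9/5*sqrt(3) m


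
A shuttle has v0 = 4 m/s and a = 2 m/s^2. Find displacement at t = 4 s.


Given: v0 = 4 m/s, a = 2 m/s^2, t = 4 s
Using s = v0*t + (1/2)*a*t^2
s = 4*4 + (1/2)*2*4^2
s = 16 + (1/2)*32
s = 16 + 16
s = 32

32 m


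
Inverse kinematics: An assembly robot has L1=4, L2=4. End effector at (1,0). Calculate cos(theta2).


Given: L1 = 4, L2 = 4, target (x, y) = (1, 0)
Using cos(theta2) = (x^2 + y^2 - L1^2 - L2^2) / (2*L1*L2)
x^2 + y^2 = 1^2 + 0 = 1
L1^2 + L2^2 = 16 + 16 = 32
Numerator = 1 - 32 = -31
Denominator = 2*4*4 = 32
cos(theta2) = -31/32 = -31/32

-31/32


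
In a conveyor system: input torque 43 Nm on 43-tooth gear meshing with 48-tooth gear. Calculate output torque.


Given: N1 = 43, N2 = 48, T1 = 43 Nm
Using T2/T1 = N2/N1
T2 = T1 * N2 / N1
T2 = 43 * 48 / 43
T2 = 2064 / 43
T2 = 48 Nm

48 Nm


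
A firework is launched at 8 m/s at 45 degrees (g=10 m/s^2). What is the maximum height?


Given: v0 = 8 m/s, theta = 45 deg, g = 10 m/s^2
sin^2(45) = 1/2
Using H = v0^2 * sin^2(theta) / (2*g)
H = 8^2 * 1/2 / (2*10)
H = 64 * 1/2 / 20
H = 32 / 20
H = 8/5 m

8/5 m


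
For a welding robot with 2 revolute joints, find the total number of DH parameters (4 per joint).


Given: 2 joints, 4 DH parameters per joint (d, theta, a, alpha)
Total DH parameters = number_of_joints * 4
Total = 2 * 4
Total = 8

8


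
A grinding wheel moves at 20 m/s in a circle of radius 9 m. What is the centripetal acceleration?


Given: v = 20 m/s, r = 9 m
Using a_c = v^2 / r
a_c = 20^2 / 9
a_c = 400 / 9
a_c = 400/9 m/s^2

400/9 m/s^2


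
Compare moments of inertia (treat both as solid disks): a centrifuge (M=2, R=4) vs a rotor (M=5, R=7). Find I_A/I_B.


Given: M1=2 kg, R1=4 m, M2=5 kg, R2=7 m
For a disk: I = (1/2)*M*R^2, so I_A/I_B = (M1*R1^2)/(M2*R2^2)
M1*R1^2 = 2*16 = 32
M2*R2^2 = 5*49 = 245
I_A/I_B = 32/245 = 32/245

32/245


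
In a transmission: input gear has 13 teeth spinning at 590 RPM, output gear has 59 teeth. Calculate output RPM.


Given: N1 = 13 teeth, w1 = 590 RPM, N2 = 59 teeth
Using N1*w1 = N2*w2
w2 = N1*w1 / N2
w2 = 13*590 / 59
w2 = 7670 / 59
w2 = 130 RPM

130 RPM


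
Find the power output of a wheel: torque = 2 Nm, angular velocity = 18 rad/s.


Given: tau = 2 Nm, omega = 18 rad/s
Using P = tau * omega
P = 2 * 18
P = 36 W

36 W


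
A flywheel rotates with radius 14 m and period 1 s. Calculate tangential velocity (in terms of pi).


Given: radius r = 14 m, period T = 1 s
Using v = 2*pi*r / T
v = 2*pi*14 / 1
v = 28*pi / 1
v = 28*pi m/s

28*pi m/s


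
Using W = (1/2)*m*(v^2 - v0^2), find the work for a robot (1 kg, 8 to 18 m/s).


Given: m = 1 kg, v0 = 8 m/s, v = 18 m/s
Using W = (1/2)*m*(v^2 - v0^2)
v^2 = 18^2 = 324
v0^2 = 8^2 = 64
v^2 - v0^2 = 324 - 64 = 260
W = (1/2)*1*260 = 130 J

130 J


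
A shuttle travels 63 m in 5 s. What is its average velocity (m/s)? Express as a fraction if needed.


Given: distance d = 63 m, time t = 5 s
Using v = d / t
v = 63 / 5
v = 63/5 m/s

63/5 m/s


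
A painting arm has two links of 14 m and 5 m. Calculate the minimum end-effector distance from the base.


Given: L1 = 14 m, L2 = 5 m
For a 2-link planar arm, min reach = |L1 - L2| (second link folded back)
Min reach = |14 - 5|
Min reach = 9 m

9 m


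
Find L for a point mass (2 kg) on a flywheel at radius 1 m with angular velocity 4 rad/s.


Given: m = 2 kg, r = 1 m, omega = 4 rad/s
For a point mass: I = m*r^2
I = 2*1^2 = 2*1 = 2
L = I*omega = 2*4
L = 8 kg*m^2/s

8 kg*m^2/s


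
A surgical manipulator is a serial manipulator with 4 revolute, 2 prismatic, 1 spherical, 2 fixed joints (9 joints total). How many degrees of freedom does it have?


Given: serial robot with 4 revolute, 2 prismatic, 1 spherical, 2 fixed joints
DOF contribution per joint type: revolute=1, prismatic=1, spherical=3, fixed=0
DOF = 4*1 + 2*1 + 1*3 + 2*0
DOF = 9

9


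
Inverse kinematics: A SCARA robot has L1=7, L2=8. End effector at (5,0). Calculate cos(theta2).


Given: L1 = 7, L2 = 8, target (x, y) = (5, 0)
Using cos(theta2) = (x^2 + y^2 - L1^2 - L2^2) / (2*L1*L2)
x^2 + y^2 = 5^2 + 0 = 25
L1^2 + L2^2 = 49 + 64 = 113
Numerator = 25 - 113 = -88
Denominator = 2*7*8 = 112
cos(theta2) = -88/112 = -11/14

-11/14


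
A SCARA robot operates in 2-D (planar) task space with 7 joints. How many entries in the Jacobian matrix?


Given: task space dimension = 2, joints = 7
Jacobian is a 2 x 7 matrix
Total entries = rows * columns
Total = 2 * 7
Total = 14

14


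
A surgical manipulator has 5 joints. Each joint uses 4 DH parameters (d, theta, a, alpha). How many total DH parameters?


Given: 5 joints, 4 DH parameters per joint (d, theta, a, alpha)
Total DH parameters = number_of_joints * 4
Total = 5 * 4
Total = 20

20


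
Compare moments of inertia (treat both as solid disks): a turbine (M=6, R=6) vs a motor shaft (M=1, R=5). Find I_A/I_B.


Given: M1=6 kg, R1=6 m, M2=1 kg, R2=5 m
For a disk: I = (1/2)*M*R^2, so I_A/I_B = (M1*R1^2)/(M2*R2^2)
M1*R1^2 = 6*36 = 216
M2*R2^2 = 1*25 = 25
I_A/I_B = 216/25 = 216/25

216/25


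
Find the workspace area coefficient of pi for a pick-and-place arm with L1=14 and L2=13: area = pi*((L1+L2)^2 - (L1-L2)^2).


Given: L1 = 14, L2 = 13
(L1+L2)^2 = (27)^2 = 729
(L1-L2)^2 = (1)^2 = 1
Difference = 729 - 1 = 728
This equals 4*L1*L2 = 4*14*13 = 728
Workspace area = 728*pi

728


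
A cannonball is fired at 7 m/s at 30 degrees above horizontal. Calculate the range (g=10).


Given: v0 = 7 m/s, theta = 30 deg, g = 10 m/s^2
sin(2*30) = sin(60) = sqrt(3)/2
Using R = v0^2 * sin(2*theta) / g
R = 7^2 * (sqrt(3)/2) / 10
R = 49 * sqrt(3) / 20
R = 49/20*sqrt(3) m

49/20*sqrt(3) m


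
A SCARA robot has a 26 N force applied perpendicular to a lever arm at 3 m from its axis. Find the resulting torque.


Given: F = 26 N, r = 3 m, angle = 90 deg (perpendicular)
Using tau = F * r * sin(90)
sin(90) = 1
tau = 26 * 3 * 1
tau = 78 Nm

78 Nm


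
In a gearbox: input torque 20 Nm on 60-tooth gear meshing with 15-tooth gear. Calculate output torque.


Given: N1 = 60, N2 = 15, T1 = 20 Nm
Using T2/T1 = N2/N1
T2 = T1 * N2 / N1
T2 = 20 * 15 / 60
T2 = 300 / 60
T2 = 5 Nm

5 Nm


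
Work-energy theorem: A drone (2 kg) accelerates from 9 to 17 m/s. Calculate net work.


Given: m = 2 kg, v0 = 9 m/s, v = 17 m/s
Using W = (1/2)*m*(v^2 - v0^2)
v^2 = 17^2 = 289
v0^2 = 9^2 = 81
v^2 - v0^2 = 289 - 81 = 208
W = (1/2)*2*208 = 208 J

208 J


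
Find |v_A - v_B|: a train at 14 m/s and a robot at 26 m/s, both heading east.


Given: v_A = 14 m/s east, v_B = 26 m/s east
Both move in the same direction; relative speed = |v_A - v_B|
|14 - 26| = |-12|
= 12 m/s

12 m/s


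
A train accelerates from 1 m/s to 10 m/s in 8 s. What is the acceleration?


Given: initial velocity v0 = 1 m/s, final velocity v = 10 m/s, time t = 8 s
Using a = (v - v0) / t
a = (10 - 1) / 8
a = 9 / 8
a = 9/8 m/s^2

9/8 m/s^2


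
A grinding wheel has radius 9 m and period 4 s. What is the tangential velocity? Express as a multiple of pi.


Given: radius r = 9 m, period T = 4 s
Using v = 2*pi*r / T
v = 2*pi*9 / 4
v = 18*pi / 4
v = 9/2*pi m/s

9/2*pi m/s


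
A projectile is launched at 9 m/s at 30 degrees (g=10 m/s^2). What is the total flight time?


Given: v0 = 9 m/s, theta = 30 deg, g = 10 m/s^2
sin(30) = 1/2
Using T = 2*v0*sin(theta) / g
T = 2*9*1/2 / 10
T = 9 / 10
T = 9/10 s

9/10 s


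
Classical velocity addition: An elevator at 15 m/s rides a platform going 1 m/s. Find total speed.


Given: object velocity = 15 m/s, platform velocity = 1 m/s (same direction)
Using classical velocity addition: v_total = v_object + v_platform
v_total = 15 + 1
v_total = 16 m/s

16 m/s


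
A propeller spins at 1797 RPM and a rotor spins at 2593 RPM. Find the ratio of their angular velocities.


Given: RPM_A = 1797, RPM_B = 2593
omega = 2*pi*RPM/60, so omega_A/omega_B = RPM_A / RPM_B
omega_A/omega_B = 1797 / 2593
omega_A/omega_B = 1797/2593

1797/2593


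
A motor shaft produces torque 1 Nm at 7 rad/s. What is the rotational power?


Given: tau = 1 Nm, omega = 7 rad/s
Using P = tau * omega
P = 1 * 7
P = 7 W

7 W


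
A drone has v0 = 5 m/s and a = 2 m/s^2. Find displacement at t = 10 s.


Given: v0 = 5 m/s, a = 2 m/s^2, t = 10 s
Using s = v0*t + (1/2)*a*t^2
s = 5*10 + (1/2)*2*10^2
s = 50 + (1/2)*200
s = 50 + 100
s = 150

150 m


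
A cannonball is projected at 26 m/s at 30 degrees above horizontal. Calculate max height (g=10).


Given: v0 = 26 m/s, theta = 30 deg, g = 10 m/s^2
sin^2(30) = 1/4
Using H = v0^2 * sin^2(theta) / (2*g)
H = 26^2 * 1/4 / (2*10)
H = 676 * 1/4 / 20
H = 169 / 20
H = 169/20 m

169/20 m


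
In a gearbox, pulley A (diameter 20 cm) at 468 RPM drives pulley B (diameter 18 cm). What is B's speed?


Given: D1 = 20 cm, w1 = 468 RPM, D2 = 18 cm
Using D1*w1 = D2*w2
w2 = D1*w1 / D2
w2 = 20*468 / 18
w2 = 9360 / 18
w2 = 520 RPM

520 RPM


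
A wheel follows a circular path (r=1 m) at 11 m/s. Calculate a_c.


Given: v = 11 m/s, r = 1 m
Using a_c = v^2 / r
a_c = 11^2 / 1
a_c = 121 / 1
a_c = 121 m/s^2

121 m/s^2


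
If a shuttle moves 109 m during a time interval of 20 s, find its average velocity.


Given: distance d = 109 m, time t = 20 s
Using v = d / t
v = 109 / 20
v = 109/20 m/s

109/20 m/s


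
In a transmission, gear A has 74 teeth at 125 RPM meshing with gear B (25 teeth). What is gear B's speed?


Given: N1 = 74 teeth, w1 = 125 RPM, N2 = 25 teeth
Using N1*w1 = N2*w2
w2 = N1*w1 / N2
w2 = 74*125 / 25
w2 = 9250 / 25
w2 = 370 RPM

370 RPM


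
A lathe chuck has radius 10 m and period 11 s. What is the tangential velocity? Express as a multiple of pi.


Given: radius r = 10 m, period T = 11 s
Using v = 2*pi*r / T
v = 2*pi*10 / 11
v = 20*pi / 11
v = 20/11*pi m/s

20/11*pi m/s


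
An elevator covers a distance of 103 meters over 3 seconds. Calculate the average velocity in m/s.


Given: distance d = 103 m, time t = 3 s
Using v = d / t
v = 103 / 3
v = 103/3 m/s

103/3 m/s


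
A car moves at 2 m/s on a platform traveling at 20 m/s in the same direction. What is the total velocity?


Given: object velocity = 2 m/s, platform velocity = 20 m/s (same direction)
Using classical velocity addition: v_total = v_object + v_platform
v_total = 2 + 20
v_total = 22 m/s

22 m/s


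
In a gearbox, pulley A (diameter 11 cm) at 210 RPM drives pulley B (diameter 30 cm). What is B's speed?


Given: D1 = 11 cm, w1 = 210 RPM, D2 = 30 cm
Using D1*w1 = D2*w2
w2 = D1*w1 / D2
w2 = 11*210 / 30
w2 = 2310 / 30
w2 = 77 RPM

77 RPM


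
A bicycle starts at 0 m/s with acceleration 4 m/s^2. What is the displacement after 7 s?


Given: v0 = 0 m/s, a = 4 m/s^2, t = 7 s
Using s = v0*t + (1/2)*a*t^2
s = 0*7 + (1/2)*4*7^2
s = 0 + (1/2)*196
s = 0 + 98
s = 98

98 m


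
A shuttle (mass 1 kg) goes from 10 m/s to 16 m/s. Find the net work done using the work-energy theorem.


Given: m = 1 kg, v0 = 10 m/s, v = 16 m/s
Using W = (1/2)*m*(v^2 - v0^2)
v^2 = 16^2 = 256
v0^2 = 10^2 = 100
v^2 - v0^2 = 256 - 100 = 156
W = (1/2)*1*156 = 78 J

78 J


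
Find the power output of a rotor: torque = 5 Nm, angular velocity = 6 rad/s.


Given: tau = 5 Nm, omega = 6 rad/s
Using P = tau * omega
P = 5 * 6
P = 30 W

30 W


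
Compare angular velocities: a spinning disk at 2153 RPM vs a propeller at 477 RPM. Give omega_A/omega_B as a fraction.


Given: RPM_A = 2153, RPM_B = 477
omega = 2*pi*RPM/60, so omega_A/omega_B = RPM_A / RPM_B
omega_A/omega_B = 2153 / 477
omega_A/omega_B = 2153/477

2153/477


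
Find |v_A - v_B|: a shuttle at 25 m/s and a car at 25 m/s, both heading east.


Given: v_A = 25 m/s east, v_B = 25 m/s east
Both move in the same direction; relative speed = |v_A - v_B|
|25 - 25| = |0|
= 0 m/s

0 m/s


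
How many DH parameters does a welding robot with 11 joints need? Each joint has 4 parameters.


Given: 11 joints, 4 DH parameters per joint (d, theta, a, alpha)
Total DH parameters = number_of_joints * 4
Total = 11 * 4
Total = 44

44


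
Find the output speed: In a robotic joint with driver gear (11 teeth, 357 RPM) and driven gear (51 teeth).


Given: N1 = 11 teeth, w1 = 357 RPM, N2 = 51 teeth
Using N1*w1 = N2*w2
w2 = N1*w1 / N2
w2 = 11*357 / 51
w2 = 3927 / 51
w2 = 77 RPM

77 RPM


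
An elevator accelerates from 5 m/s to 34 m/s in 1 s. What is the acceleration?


Given: initial velocity v0 = 5 m/s, final velocity v = 34 m/s, time t = 1 s
Using a = (v - v0) / t
a = (34 - 5) / 1
a = 29 / 1
a = 29 m/s^2

29 m/s^2


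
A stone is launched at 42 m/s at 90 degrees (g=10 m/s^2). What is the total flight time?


Given: v0 = 42 m/s, theta = 90 deg, g = 10 m/s^2
sin(90) = 1
Using T = 2*v0*sin(theta) / g
T = 2*42*1 / 10
T = 84 / 10
T = 42/5 s

42/5 s


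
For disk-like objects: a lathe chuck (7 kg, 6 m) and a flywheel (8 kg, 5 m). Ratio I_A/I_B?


Given: M1=7 kg, R1=6 m, M2=8 kg, R2=5 m
For a disk: I = (1/2)*M*R^2, so I_A/I_B = (M1*R1^2)/(M2*R2^2)
M1*R1^2 = 7*36 = 252
M2*R2^2 = 8*25 = 200
I_A/I_B = 252/200 = 63/50

63/50


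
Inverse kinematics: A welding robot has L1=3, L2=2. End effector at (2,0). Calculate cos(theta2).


Given: L1 = 3, L2 = 2, target (x, y) = (2, 0)
Using cos(theta2) = (x^2 + y^2 - L1^2 - L2^2) / (2*L1*L2)
x^2 + y^2 = 2^2 + 0 = 4
L1^2 + L2^2 = 9 + 4 = 13
Numerator = 4 - 13 = -9
Denominator = 2*3*2 = 12
cos(theta2) = -9/12 = -3/4

-3/4


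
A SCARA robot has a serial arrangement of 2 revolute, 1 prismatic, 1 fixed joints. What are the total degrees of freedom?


Given: serial robot with 2 revolute, 1 prismatic, 1 fixed joints
DOF contribution per joint type: revolute=1, prismatic=1, spherical=3, fixed=0
DOF = 2*1 + 1*1 + 1*0
DOF = 3

3


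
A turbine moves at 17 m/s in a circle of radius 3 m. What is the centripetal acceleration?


Given: v = 17 m/s, r = 3 m
Using a_c = v^2 / r
a_c = 17^2 / 3
a_c = 289 / 3
a_c = 289/3 m/s^2

289/3 m/s^2


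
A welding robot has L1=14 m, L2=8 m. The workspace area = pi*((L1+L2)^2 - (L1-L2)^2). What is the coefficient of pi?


Given: L1 = 14, L2 = 8
(L1+L2)^2 = (22)^2 = 484
(L1-L2)^2 = (6)^2 = 36
Difference = 484 - 36 = 448
This equals 4*L1*L2 = 4*14*8 = 448
Workspace area = 448*pi

448


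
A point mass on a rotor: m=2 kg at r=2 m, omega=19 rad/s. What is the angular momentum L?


Given: m = 2 kg, r = 2 m, omega = 19 rad/s
For a point mass: I = m*r^2
I = 2*2^2 = 2*4 = 8
L = I*omega = 8*19
L = 152 kg*m^2/s

152 kg*m^2/s


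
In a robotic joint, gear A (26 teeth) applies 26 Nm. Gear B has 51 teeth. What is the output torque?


Given: N1 = 26, N2 = 51, T1 = 26 Nm
Using T2/T1 = N2/N1
T2 = T1 * N2 / N1
T2 = 26 * 51 / 26
T2 = 1326 / 26
T2 = 51 Nm

51 Nm


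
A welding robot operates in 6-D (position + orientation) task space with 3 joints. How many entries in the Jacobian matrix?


Given: task space dimension = 6, joints = 3
Jacobian is a 6 x 3 matrix
Total entries = rows * columns
Total = 6 * 3
Total = 18

18


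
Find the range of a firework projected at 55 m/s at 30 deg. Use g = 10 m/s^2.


Given: v0 = 55 m/s, theta = 30 deg, g = 10 m/s^2
sin(2*30) = sin(60) = sqrt(3)/2
Using R = v0^2 * sin(2*theta) / g
R = 55^2 * (sqrt(3)/2) / 10
R = 3025 * sqrt(3) / 20
R = 605/4*sqrt(3) m

605/4*sqrt(3) m


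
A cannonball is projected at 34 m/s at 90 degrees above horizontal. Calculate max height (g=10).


Given: v0 = 34 m/s, theta = 90 deg, g = 10 m/s^2
sin^2(90) = 1
Using H = v0^2 * sin^2(theta) / (2*g)
H = 34^2 * 1 / (2*10)
H = 1156 * 1 / 20
H = 1156 / 20
H = 289/5 m

289/5 m


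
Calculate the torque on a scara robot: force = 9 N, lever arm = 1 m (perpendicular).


Given: F = 9 N, r = 1 m, angle = 90 deg (perpendicular)
Using tau = F * r * sin(90)
sin(90) = 1
tau = 9 * 1 * 1
tau = 9 Nm

9 Nm


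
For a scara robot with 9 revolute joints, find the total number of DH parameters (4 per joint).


Given: 9 joints, 4 DH parameters per joint (d, theta, a, alpha)
Total DH parameters = number_of_joints * 4
Total = 9 * 4
Total = 36

36


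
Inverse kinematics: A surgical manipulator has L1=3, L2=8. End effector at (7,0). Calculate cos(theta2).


Given: L1 = 3, L2 = 8, target (x, y) = (7, 0)
Using cos(theta2) = (x^2 + y^2 - L1^2 - L2^2) / (2*L1*L2)
x^2 + y^2 = 7^2 + 0 = 49
L1^2 + L2^2 = 9 + 64 = 73
Numerator = 49 - 73 = -24
Denominator = 2*3*8 = 48
cos(theta2) = -24/48 = -1/2

-1/2


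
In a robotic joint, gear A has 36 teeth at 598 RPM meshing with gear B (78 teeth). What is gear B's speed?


Given: N1 = 36 teeth, w1 = 598 RPM, N2 = 78 teeth
Using N1*w1 = N2*w2
w2 = N1*w1 / N2
w2 = 36*598 / 78
w2 = 21528 / 78
w2 = 276 RPM

276 RPM


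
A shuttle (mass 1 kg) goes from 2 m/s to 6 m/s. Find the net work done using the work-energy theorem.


Given: m = 1 kg, v0 = 2 m/s, v = 6 m/s
Using W = (1/2)*m*(v^2 - v0^2)
v^2 = 6^2 = 36
v0^2 = 2^2 = 4
v^2 - v0^2 = 36 - 4 = 32
W = (1/2)*1*32 = 16 J

16 J


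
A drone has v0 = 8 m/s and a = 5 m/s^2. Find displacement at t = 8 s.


Given: v0 = 8 m/s, a = 5 m/s^2, t = 8 s
Using s = v0*t + (1/2)*a*t^2
s = 8*8 + (1/2)*5*8^2
s = 64 + (1/2)*320
s = 64 + 160
s = 224

224 m


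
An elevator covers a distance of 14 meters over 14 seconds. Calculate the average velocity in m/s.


Given: distance d = 14 m, time t = 14 s
Using v = d / t
v = 14 / 14
v = 1 m/s

1 m/s


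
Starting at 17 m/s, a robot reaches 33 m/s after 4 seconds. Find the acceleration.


Given: initial velocity v0 = 17 m/s, final velocity v = 33 m/s, time t = 4 s
Using a = (v - v0) / t
a = (33 - 17) / 4
a = 16 / 4
a = 4 m/s^2

4 m/s^2


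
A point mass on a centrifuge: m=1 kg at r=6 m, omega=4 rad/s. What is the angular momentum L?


Given: m = 1 kg, r = 6 m, omega = 4 rad/s
For a point mass: I = m*r^2
I = 1*6^2 = 1*36 = 36
L = I*omega = 36*4
L = 144 kg*m^2/s

144 kg*m^2/s


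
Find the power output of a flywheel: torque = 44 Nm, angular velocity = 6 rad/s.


Given: tau = 44 Nm, omega = 6 rad/s
Using P = tau * omega
P = 44 * 6
P = 264 W

264 W


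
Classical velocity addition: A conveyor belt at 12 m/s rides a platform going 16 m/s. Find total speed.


Given: object velocity = 12 m/s, platform velocity = 16 m/s (same direction)
Using classical velocity addition: v_total = v_object + v_platform
v_total = 12 + 16
v_total = 28 m/s

28 m/s


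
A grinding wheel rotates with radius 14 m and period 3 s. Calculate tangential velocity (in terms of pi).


Given: radius r = 14 m, period T = 3 s
Using v = 2*pi*r / T
v = 2*pi*14 / 3
v = 28*pi / 3
v = 28/3*pi m/s

28/3*pi m/s


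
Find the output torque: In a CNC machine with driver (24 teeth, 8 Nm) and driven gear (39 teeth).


Given: N1 = 24, N2 = 39, T1 = 8 Nm
Using T2/T1 = N2/N1
T2 = T1 * N2 / N1
T2 = 8 * 39 / 24
T2 = 312 / 24
T2 = 13 Nm

13 Nm


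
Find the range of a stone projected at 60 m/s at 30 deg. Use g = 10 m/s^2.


Given: v0 = 60 m/s, theta = 30 deg, g = 10 m/s^2
sin(2*30) = sin(60) = sqrt(3)/2
Using R = v0^2 * sin(2*theta) / g
R = 60^2 * (sqrt(3)/2) / 10
R = 3600 * sqrt(3) / 20
R = 180*sqrt(3) m

180*sqrt(3) m


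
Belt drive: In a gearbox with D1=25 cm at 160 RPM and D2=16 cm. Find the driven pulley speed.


Given: D1 = 25 cm, w1 = 160 RPM, D2 = 16 cm
Using D1*w1 = D2*w2
w2 = D1*w1 / D2
w2 = 25*160 / 16
w2 = 4000 / 16
w2 = 250 RPM

250 RPM


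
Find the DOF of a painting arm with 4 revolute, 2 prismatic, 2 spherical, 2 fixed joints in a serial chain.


Given: serial robot with 4 revolute, 2 prismatic, 2 spherical, 2 fixed joints
DOF contribution per joint type: revolute=1, prismatic=1, spherical=3, fixed=0
DOF = 4*1 + 2*1 + 2*3 + 2*0
DOF = 12

12


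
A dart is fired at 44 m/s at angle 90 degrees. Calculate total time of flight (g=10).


Given: v0 = 44 m/s, theta = 90 deg, g = 10 m/s^2
sin(90) = 1
Using T = 2*v0*sin(theta) / g
T = 2*44*1 / 10
T = 88 / 10
T = 44/5 s

44/5 s


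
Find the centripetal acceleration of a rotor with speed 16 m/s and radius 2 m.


Given: v = 16 m/s, r = 2 m
Using a_c = v^2 / r
a_c = 16^2 / 2
a_c = 256 / 2
a_c = 128 m/s^2

128 m/s^2


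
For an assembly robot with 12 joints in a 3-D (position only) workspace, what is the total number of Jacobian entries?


Given: task space dimension = 3, joints = 12
Jacobian is a 3 x 12 matrix
Total entries = rows * columns
Total = 3 * 12
Total = 36

36


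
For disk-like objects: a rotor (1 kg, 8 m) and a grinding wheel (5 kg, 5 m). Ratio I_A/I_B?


Given: M1=1 kg, R1=8 m, M2=5 kg, R2=5 m
For a disk: I = (1/2)*M*R^2, so I_A/I_B = (M1*R1^2)/(M2*R2^2)
M1*R1^2 = 1*64 = 64
M2*R2^2 = 5*25 = 125
I_A/I_B = 64/125 = 64/125

64/125


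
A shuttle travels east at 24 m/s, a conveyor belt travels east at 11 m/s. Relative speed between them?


Given: v_A = 24 m/s east, v_B = 11 m/s east
Both move in the same direction; relative speed = |v_A - v_B|
|24 - 11| = |13|
= 13 m/s

13 m/s


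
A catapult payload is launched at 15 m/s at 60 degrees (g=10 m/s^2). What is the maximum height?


Given: v0 = 15 m/s, theta = 60 deg, g = 10 m/s^2
sin^2(60) = 3/4
Using H = v0^2 * sin^2(theta) / (2*g)
H = 15^2 * 3/4 / (2*10)
H = 225 * 3/4 / 20
H = 675/4 / 20
H = 135/16 m

135/16 m


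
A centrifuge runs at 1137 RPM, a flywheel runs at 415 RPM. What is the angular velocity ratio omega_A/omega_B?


Given: RPM_A = 1137, RPM_B = 415
omega = 2*pi*RPM/60, so omega_A/omega_B = RPM_A / RPM_B
omega_A/omega_B = 1137 / 415
omega_A/omega_B = 1137/415

1137/415


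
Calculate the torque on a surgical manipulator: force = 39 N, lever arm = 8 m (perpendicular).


Given: F = 39 N, r = 8 m, angle = 90 deg (perpendicular)
Using tau = F * r * sin(90)
sin(90) = 1
tau = 39 * 8 * 1
tau = 312 Nm

312 Nm


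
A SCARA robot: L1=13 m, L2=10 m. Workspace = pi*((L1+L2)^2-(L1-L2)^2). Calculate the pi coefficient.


Given: L1 = 13, L2 = 10
(L1+L2)^2 = (23)^2 = 529
(L1-L2)^2 = (3)^2 = 9
Difference = 529 - 9 = 520
This equals 4*L1*L2 = 4*13*10 = 520
Workspace area = 520*pi

520


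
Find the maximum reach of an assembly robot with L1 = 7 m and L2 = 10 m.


Given: L1 = 7 m, L2 = 10 m
For a 2-link planar arm, max reach = L1 + L2 (fully extended)
Max reach = 7 + 10
Max reach = 17 m

17 m


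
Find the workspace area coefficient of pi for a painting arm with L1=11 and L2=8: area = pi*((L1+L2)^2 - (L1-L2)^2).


Given: L1 = 11, L2 = 8
(L1+L2)^2 = (19)^2 = 361
(L1-L2)^2 = (3)^2 = 9
Difference = 361 - 9 = 352
This equals 4*L1*L2 = 4*11*8 = 352
Workspace area = 352*pi

352


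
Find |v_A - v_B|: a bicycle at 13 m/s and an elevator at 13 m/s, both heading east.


Given: v_A = 13 m/s east, v_B = 13 m/s east
Both move in the same direction; relative speed = |v_A - v_B|
|13 - 13| = |0|
= 0 m/s

0 m/s


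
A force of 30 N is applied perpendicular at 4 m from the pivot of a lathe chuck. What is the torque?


Given: F = 30 N, r = 4 m, angle = 90 deg (perpendicular)
Using tau = F * r * sin(90)
sin(90) = 1
tau = 30 * 4 * 1
tau = 120 Nm

120 Nm


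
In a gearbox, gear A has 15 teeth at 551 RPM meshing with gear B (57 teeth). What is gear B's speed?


Given: N1 = 15 teeth, w1 = 551 RPM, N2 = 57 teeth
Using N1*w1 = N2*w2
w2 = N1*w1 / N2
w2 = 15*551 / 57
w2 = 8265 / 57
w2 = 145 RPM

145 RPM


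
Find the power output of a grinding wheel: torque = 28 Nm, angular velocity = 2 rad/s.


Given: tau = 28 Nm, omega = 2 rad/s
Using P = tau * omega
P = 28 * 2
P = 56 W

56 W


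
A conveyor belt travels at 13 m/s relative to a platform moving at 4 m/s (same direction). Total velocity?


Given: object velocity = 13 m/s, platform velocity = 4 m/s (same direction)
Using classical velocity addition: v_total = v_object + v_platform
v_total = 13 + 4
v_total = 17 m/s

17 m/s


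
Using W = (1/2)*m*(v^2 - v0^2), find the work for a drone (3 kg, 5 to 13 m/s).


Given: m = 3 kg, v0 = 5 m/s, v = 13 m/s
Using W = (1/2)*m*(v^2 - v0^2)
v^2 = 13^2 = 169
v0^2 = 5^2 = 25
v^2 - v0^2 = 169 - 25 = 144
W = (1/2)*3*144 = 216 J

216 J


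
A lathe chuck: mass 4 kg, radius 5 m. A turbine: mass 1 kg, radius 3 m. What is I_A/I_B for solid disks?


Given: M1=4 kg, R1=5 m, M2=1 kg, R2=3 m
For a disk: I = (1/2)*M*R^2, so I_A/I_B = (M1*R1^2)/(M2*R2^2)
M1*R1^2 = 4*25 = 100
M2*R2^2 = 1*9 = 9
I_A/I_B = 100/9 = 100/9

100/9


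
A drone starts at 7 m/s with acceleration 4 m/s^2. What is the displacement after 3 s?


Given: v0 = 7 m/s, a = 4 m/s^2, t = 3 s
Using s = v0*t + (1/2)*a*t^2
s = 7*3 + (1/2)*4*3^2
s = 21 + (1/2)*36
s = 21 + 18
s = 39

39 m


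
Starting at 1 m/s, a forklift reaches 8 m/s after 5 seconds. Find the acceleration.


Given: initial velocity v0 = 1 m/s, final velocity v = 8 m/s, time t = 5 s
Using a = (v - v0) / t
a = (8 - 1) / 5
a = 7 / 5
a = 7/5 m/s^2

7/5 m/s^2


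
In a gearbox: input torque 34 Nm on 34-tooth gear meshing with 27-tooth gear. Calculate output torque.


Given: N1 = 34, N2 = 27, T1 = 34 Nm
Using T2/T1 = N2/N1
T2 = T1 * N2 / N1
T2 = 34 * 27 / 34
T2 = 918 / 34
T2 = 27 Nm

27 Nm


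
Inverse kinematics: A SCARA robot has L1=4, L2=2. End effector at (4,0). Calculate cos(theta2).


Given: L1 = 4, L2 = 2, target (x, y) = (4, 0)
Using cos(theta2) = (x^2 + y^2 - L1^2 - L2^2) / (2*L1*L2)
x^2 + y^2 = 4^2 + 0 = 16
L1^2 + L2^2 = 16 + 4 = 20
Numerator = 16 - 20 = -4
Denominator = 2*4*2 = 16
cos(theta2) = -4/16 = -1/4

-1/4


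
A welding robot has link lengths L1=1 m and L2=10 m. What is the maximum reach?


Given: L1 = 1 m, L2 = 10 m
For a 2-link planar arm, max reach = L1 + L2 (fully extended)
Max reach = 1 + 10
Max reach = 11 m

11 m


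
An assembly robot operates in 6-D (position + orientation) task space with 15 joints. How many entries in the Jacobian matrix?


Given: task space dimension = 6, joints = 15
Jacobian is a 6 x 15 matrix
Total entries = rows * columns
Total = 6 * 15
Total = 90

90


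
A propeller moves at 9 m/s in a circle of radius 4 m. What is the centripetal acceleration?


Given: v = 9 m/s, r = 4 m
Using a_c = v^2 / r
a_c = 9^2 / 4
a_c = 81 / 4
a_c = 81/4 m/s^2

81/4 m/s^2


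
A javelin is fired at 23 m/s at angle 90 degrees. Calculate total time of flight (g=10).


Given: v0 = 23 m/s, theta = 90 deg, g = 10 m/s^2
sin(90) = 1
Using T = 2*v0*sin(theta) / g
T = 2*23*1 / 10
T = 46 / 10
T = 23/5 s

23/5 s


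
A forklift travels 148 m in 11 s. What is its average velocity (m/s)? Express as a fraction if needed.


Given: distance d = 148 m, time t = 11 s
Using v = d / t
v = 148 / 11
v = 148/11 m/s

148/11 m/s


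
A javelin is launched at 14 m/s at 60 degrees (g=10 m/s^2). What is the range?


Given: v0 = 14 m/s, theta = 60 deg, g = 10 m/s^2
sin(2*60) = sin(120) = sqrt(3)/2
Using R = v0^2 * sin(2*theta) / g
R = 14^2 * (sqrt(3)/2) / 10
R = 196 * sqrt(3) / 20
R = 49/5*sqrt(3) m

49/5*sqrt(3) m


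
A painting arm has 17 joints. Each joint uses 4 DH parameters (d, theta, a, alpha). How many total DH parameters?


Given: 17 joints, 4 DH parameters per joint (d, theta, a, alpha)
Total DH parameters = number_of_joints * 4
Total = 17 * 4
Total = 68

68


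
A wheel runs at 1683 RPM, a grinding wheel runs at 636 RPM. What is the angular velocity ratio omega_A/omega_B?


Given: RPM_A = 1683, RPM_B = 636
omega = 2*pi*RPM/60, so omega_A/omega_B = RPM_A / RPM_B
omega_A/omega_B = 1683 / 636
omega_A/omega_B = 561/212

561/212


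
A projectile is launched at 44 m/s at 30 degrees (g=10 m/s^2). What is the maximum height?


Given: v0 = 44 m/s, theta = 30 deg, g = 10 m/s^2
sin^2(30) = 1/4
Using H = v0^2 * sin^2(theta) / (2*g)
H = 44^2 * 1/4 / (2*10)
H = 1936 * 1/4 / 20
H = 484 / 20
H = 121/5 m

121/5 m


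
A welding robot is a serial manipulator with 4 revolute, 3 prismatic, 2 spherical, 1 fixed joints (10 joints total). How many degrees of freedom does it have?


Given: serial robot with 4 revolute, 3 prismatic, 2 spherical, 1 fixed joints
DOF contribution per joint type: revolute=1, prismatic=1, spherical=3, fixed=0
DOF = 4*1 + 3*1 + 2*3 + 1*0
DOF = 13

13


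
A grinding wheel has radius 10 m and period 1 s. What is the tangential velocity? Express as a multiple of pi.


Given: radius r = 10 m, period T = 1 s
Using v = 2*pi*r / T
v = 2*pi*10 / 1
v = 20*pi / 1
v = 20*pi m/s

20*pi m/s


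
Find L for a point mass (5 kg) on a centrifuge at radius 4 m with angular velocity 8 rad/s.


Given: m = 5 kg, r = 4 m, omega = 8 rad/s
For a point mass: I = m*r^2
I = 5*4^2 = 5*16 = 80
L = I*omega = 80*8
L = 640 kg*m^2/s

640 kg*m^2/s


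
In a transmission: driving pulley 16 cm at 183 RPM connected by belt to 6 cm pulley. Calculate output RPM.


Given: D1 = 16 cm, w1 = 183 RPM, D2 = 6 cm
Using D1*w1 = D2*w2
w2 = D1*w1 / D2
w2 = 16*183 / 6
w2 = 2928 / 6
w2 = 488 RPM

488 RPM


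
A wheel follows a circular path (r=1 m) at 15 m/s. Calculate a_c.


Given: v = 15 m/s, r = 1 m
Using a_c = v^2 / r
a_c = 15^2 / 1
a_c = 225 / 1
a_c = 225 m/s^2

225 m/s^2


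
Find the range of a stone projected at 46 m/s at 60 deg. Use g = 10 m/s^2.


Given: v0 = 46 m/s, theta = 60 deg, g = 10 m/s^2
sin(2*60) = sin(120) = sqrt(3)/2
Using R = v0^2 * sin(2*theta) / g
R = 46^2 * (sqrt(3)/2) / 10
R = 2116 * sqrt(3) / 20
R = 529/5*sqrt(3) m

529/5*sqrt(3) m


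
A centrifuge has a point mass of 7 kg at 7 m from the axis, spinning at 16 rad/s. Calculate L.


Given: m = 7 kg, r = 7 m, omega = 16 rad/s
For a point mass: I = m*r^2
I = 7*7^2 = 7*49 = 343
L = I*omega = 343*16
L = 5488 kg*m^2/s

5488 kg*m^2/s


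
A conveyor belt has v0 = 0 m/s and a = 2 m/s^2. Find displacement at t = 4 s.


Given: v0 = 0 m/s, a = 2 m/s^2, t = 4 s
Using s = v0*t + (1/2)*a*t^2
s = 0*4 + (1/2)*2*4^2
s = 0 + (1/2)*32
s = 0 + 16
s = 16

16 m


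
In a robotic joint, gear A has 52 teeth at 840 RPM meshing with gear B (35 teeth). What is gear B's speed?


Given: N1 = 52 teeth, w1 = 840 RPM, N2 = 35 teeth
Using N1*w1 = N2*w2
w2 = N1*w1 / N2
w2 = 52*840 / 35
w2 = 43680 / 35
w2 = 1248 RPM

1248 RPM


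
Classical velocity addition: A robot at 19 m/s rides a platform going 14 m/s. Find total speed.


Given: object velocity = 19 m/s, platform velocity = 14 m/s (same direction)
Using classical velocity addition: v_total = v_object + v_platform
v_total = 19 + 14
v_total = 33 m/s

33 m/s


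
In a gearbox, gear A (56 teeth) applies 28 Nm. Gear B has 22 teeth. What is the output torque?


Given: N1 = 56, N2 = 22, T1 = 28 Nm
Using T2/T1 = N2/N1
T2 = T1 * N2 / N1
T2 = 28 * 22 / 56
T2 = 616 / 56
T2 = 11 Nm

11 Nm


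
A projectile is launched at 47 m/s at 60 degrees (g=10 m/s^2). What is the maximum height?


Given: v0 = 47 m/s, theta = 60 deg, g = 10 m/s^2
sin^2(60) = 3/4
Using H = v0^2 * sin^2(theta) / (2*g)
H = 47^2 * 3/4 / (2*10)
H = 2209 * 3/4 / 20
H = 6627/4 / 20
H = 6627/80 m

6627/80 m


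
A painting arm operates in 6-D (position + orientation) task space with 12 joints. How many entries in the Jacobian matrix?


Given: task space dimension = 6, joints = 12
Jacobian is a 6 x 12 matrix
Total entries = rows * columns
Total = 6 * 12
Total = 72

72
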